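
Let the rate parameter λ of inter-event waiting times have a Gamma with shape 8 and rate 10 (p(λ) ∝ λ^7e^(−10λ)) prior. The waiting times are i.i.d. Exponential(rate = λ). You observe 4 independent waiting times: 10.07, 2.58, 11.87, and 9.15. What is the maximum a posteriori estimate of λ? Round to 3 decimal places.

The Exponential(rate=λ) likelihood is ∝ λ^n e^(−λΣtᵢ). Here n = 4 and Σtᵢ = 10.07 + 2.58 + 11.87 + 9.15 = 33.67.
Posterior ∝ λ^7e^(−10λ) · λ^4e^(−33.67λ) = λ^11e^(−43.67λ), i.e. Gamma(12, 43.67).
Mode = (a−1)/b = 11/43.67 ≈ 0.252.

λ̂_MAP = 0.252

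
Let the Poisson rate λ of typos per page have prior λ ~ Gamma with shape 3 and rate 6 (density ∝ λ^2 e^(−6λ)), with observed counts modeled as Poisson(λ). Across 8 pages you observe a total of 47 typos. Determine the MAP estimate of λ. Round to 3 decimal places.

λ̂_MAP = 3.500

Σxᵢ = 47, n = 8.
Posterior ∝ λ^2e^(−6λ) · λ^47e^(−8λ) = λ^49e^(−14λ), i.e. Gamma(shape=50, rate=14).
The mode of a Gamma(a, b) with a ≥ 1 (shape–rate) is (a−1)/b = 49/14 ≈ 3.500.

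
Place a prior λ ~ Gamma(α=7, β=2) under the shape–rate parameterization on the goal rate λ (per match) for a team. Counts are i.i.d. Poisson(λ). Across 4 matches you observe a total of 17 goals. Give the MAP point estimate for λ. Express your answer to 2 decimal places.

Σxᵢ = 17, n = 4.
Posterior ∝ λ^6e^(−2λ) · λ^17e^(−4λ) = λ^23e^(−6λ), i.e. Gamma(shape=24, rate=6).
The mode of a Gamma(a, b) with a ≥ 1 (shape–rate) is (a−1)/b = 23/6 ≈ 3.83.

λ̂_MAP = 3.83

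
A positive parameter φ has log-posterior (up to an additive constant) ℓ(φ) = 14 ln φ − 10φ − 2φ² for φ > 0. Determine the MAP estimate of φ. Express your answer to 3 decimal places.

ℓ'(φ) = 14/φ − 10 − 4φ. Setting this to zero and multiplying by φ: 4φ² + 10φ − 14 = 0.
φ = (−10 + √(10² + 4·4·14)) / (2·4) = (−10 + √324) / 8 = (−10 + 18)/8 = 1.
ℓ''(φ) = −14/φ² − 4 < 0, confirming a maximum.

φ̂_MAP = 1.000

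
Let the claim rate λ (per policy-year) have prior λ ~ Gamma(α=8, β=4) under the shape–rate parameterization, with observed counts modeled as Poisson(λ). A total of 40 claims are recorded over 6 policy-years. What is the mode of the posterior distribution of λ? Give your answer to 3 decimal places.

λ̂_MAP = 4.700

Σxᵢ = 40, n = 6.
Posterior ∝ λ^7e^(−4λ) · λ^40e^(−6λ) = λ^47e^(−10λ), i.e. Gamma(shape=48, rate=10).
The mode of a Gamma(a, b) with a ≥ 1 (shape–rate) is (a−1)/b = 47/10 ≈ 4.700.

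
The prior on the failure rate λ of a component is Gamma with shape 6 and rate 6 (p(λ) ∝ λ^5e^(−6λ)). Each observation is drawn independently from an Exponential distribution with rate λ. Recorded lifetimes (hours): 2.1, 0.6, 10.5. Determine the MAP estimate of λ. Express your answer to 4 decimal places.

λ̂_MAP = 0.4167

The Exponential(rate=λ) likelihood is ∝ λ^n e^(−λΣtᵢ). Here n = 3 and Σtᵢ = 2.1 + 0.6 + 10.5 = 13.2.
Posterior ∝ λ^5e^(−6λ) · λ^3e^(−13.2λ) = λ^8e^(−19.2λ), i.e. Gamma(9, 19.2).
Mode = (a−1)/b = 8/19.2 ≈ 0.4167.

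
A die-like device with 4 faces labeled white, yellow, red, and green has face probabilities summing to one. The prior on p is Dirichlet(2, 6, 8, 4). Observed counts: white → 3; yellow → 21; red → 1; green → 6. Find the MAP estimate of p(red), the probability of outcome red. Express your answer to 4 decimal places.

MAP estimate of p(red) = 0.1702

The posterior is Dirichlet(αᵢ + nᵢ) = Dirichlet(5, 27, 9, 10).
For a Dirichlet(a₁,…,a_K) with all aᵢ > 1, the mode has j-th component (aⱼ − 1)/(Σaᵢ − K).
Here Σaᵢ = 51 and K = 4, so p(red) = (9 − 1)/(51 − 4) = 8/47 ≈ 0.1702.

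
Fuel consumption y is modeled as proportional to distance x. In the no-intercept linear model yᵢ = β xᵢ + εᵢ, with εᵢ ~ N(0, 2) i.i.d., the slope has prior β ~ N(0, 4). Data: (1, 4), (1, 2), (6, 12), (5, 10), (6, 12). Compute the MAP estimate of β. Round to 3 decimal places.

β̂_MAP = 2.010

log p(β | y) = −Σ(yᵢ − βxᵢ)²/(2·2) − β²/(2·4) + const.
Setting the derivative to zero: Σxᵢ(yᵢ − βxᵢ)/2 − β/4 = 0, so β = Σxᵢyᵢ / (Σxᵢ² + σ²/τ²).
Σxᵢyᵢ = 1·4 + 1·2 + 6·12 + 5·10 + 6·12 = 200; Σxᵢ² = 99; σ²/τ² = 0.5.
β̂_MAP = 200 / (99 + 0.5) = 200/99.5 ≈ 2.010.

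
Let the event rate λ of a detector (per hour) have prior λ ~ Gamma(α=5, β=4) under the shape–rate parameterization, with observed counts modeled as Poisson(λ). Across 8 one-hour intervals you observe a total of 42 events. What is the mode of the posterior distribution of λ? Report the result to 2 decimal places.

λ̂_MAP = 3.83

Σxᵢ = 42, n = 8.
Posterior ∝ λ^4e^(−4λ) · λ^42e^(−8λ) = λ^46e^(−12λ), i.e. Gamma(shape=47, rate=12).
The mode of a Gamma(a, b) with a ≥ 1 (shape–rate) is (a−1)/b = 46/12 ≈ 3.83.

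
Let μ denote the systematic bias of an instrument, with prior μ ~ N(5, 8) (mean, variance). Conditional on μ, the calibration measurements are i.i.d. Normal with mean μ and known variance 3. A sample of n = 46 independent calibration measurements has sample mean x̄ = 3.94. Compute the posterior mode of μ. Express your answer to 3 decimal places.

n = 46, x̄ = 3.94.
For a Normal prior and Normal likelihood with known variance, the posterior is Normal; its mode equals its mean, the precision-weighted average.
Prior precision 1/σ₀² = 1/8 = 0.125; data precision n/σ² = 46/3.
μ̂ = (0.125·5 + (46/3)·3.94) / (0.125 + 46/3) = (36623/600)/(371/24) = 691/175 ≈ 3.949.

μ̂_MAP = 3.949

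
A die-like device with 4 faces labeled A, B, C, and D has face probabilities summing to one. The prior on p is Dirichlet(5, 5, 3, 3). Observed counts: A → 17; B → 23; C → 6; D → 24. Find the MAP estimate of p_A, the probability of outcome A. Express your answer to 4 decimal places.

MAP estimate of p_A = 0.2561

The posterior is Dirichlet(αᵢ + nᵢ) = Dirichlet(22, 28, 9, 27).
For a Dirichlet(a₁,…,a_K) with all aᵢ > 1, the mode has j-th component (aⱼ − 1)/(Σaᵢ − K).
Here Σaᵢ = 86 and K = 4, so p_A = (22 − 1)/(86 − 4) = 21/82 ≈ 0.2561.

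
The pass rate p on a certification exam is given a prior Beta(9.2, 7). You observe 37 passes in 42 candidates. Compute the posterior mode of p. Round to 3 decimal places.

p̂_MAP = 0.804

Prior: Beta(9.2, 7).
Data: 37 successes in 42 trials. The binomial likelihood contributes p^37(1−p)^5, so the posterior is Beta(9.2+37, 7+5) = Beta(46.2, 12).
For Beta(a, b) with a, b > 1 the mode is (a−1)/(a+b−2) = 45.2/56.2 ≈ 0.804.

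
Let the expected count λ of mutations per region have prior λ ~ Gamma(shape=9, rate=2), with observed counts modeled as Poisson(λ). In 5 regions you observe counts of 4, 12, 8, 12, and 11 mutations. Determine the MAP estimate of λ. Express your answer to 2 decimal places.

λ̂_MAP = 7.86

Σxᵢ = 4+12+8+12+11 = 47, with n = 5.
Posterior ∝ λ^8e^(−2λ) · λ^47e^(−5λ) = λ^55e^(−7λ), i.e. Gamma(shape=56, rate=7).
The mode of a Gamma(a, b) with a ≥ 1 (shape–rate) is (a−1)/b = 55/7 ≈ 7.86.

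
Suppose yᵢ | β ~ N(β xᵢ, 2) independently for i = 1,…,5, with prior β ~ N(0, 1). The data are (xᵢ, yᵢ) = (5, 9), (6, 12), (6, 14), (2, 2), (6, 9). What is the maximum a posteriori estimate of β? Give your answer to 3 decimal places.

β̂_MAP = 1.863

log p(β | y) = −Σ(yᵢ − βxᵢ)²/(2·2) − β²/(2·1) + const.
Setting the derivative to zero: Σxᵢ(yᵢ − βxᵢ)/2 − β/1 = 0, so β = Σxᵢyᵢ / (Σxᵢ² + σ²/τ²).
Σxᵢyᵢ = 5·9 + 6·12 + 6·14 + 2·2 + 6·9 = 259; Σxᵢ² = 137; σ²/τ² = 2.
β̂_MAP = 259 / (137 + 2) = 259/139 ≈ 1.863.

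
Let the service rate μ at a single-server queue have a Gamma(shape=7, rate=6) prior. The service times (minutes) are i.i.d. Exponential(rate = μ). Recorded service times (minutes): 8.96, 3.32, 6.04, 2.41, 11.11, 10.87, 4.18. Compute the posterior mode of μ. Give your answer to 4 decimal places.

The Exponential(rate=μ) likelihood is ∝ μ^n e^(−μΣtᵢ). Here n = 7 and Σtᵢ = 8.96 + 3.32 + 6.04 + 2.41 + 11.11 + 10.87 + 4.18 = 46.89.
Posterior ∝ μ^6e^(−6μ) · μ^7e^(−46.89μ) = μ^13e^(−52.89μ), i.e. Gamma(14, 52.89).
Mode = (a−1)/b = 13/52.89 ≈ 0.2458.

μ̂_MAP = 0.2458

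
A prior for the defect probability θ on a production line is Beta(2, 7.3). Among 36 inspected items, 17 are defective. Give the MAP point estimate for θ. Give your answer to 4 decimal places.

θ̂_MAP = 0.4157

Prior: Beta(2, 7.3).
Data: 17 successes in 36 trials. The binomial likelihood contributes θ^17(1−θ)^19, so the posterior is Beta(2+17, 7.3+19) = Beta(19, 26.3).
For Beta(a, b) with a, b > 1 the mode is (a−1)/(a+b−2) = 18/43.3 ≈ 0.4157.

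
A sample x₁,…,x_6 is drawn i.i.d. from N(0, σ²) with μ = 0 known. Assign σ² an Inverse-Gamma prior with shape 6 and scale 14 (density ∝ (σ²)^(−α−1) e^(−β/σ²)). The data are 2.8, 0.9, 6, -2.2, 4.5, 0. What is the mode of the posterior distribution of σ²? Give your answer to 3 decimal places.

Sum of squared deviations about the known mean: SS = (2.8−0)² + (0.9−0)² + (6−0)² + (-2.2−0)² + (4.5−0)² + (0−0)² = 69.74.
The Normal likelihood contributes (σ²)^(−n/2) exp(−SS/(2σ²)), so the posterior is Inverse-Gamma(α + n/2, β + SS/2) = Inverse-Gamma(9, 48.87).
The mode of Inverse-Gamma(a, b) is b/(a+1) = 48.87/10 ≈ 4.887.

σ̂²_MAP = 4.887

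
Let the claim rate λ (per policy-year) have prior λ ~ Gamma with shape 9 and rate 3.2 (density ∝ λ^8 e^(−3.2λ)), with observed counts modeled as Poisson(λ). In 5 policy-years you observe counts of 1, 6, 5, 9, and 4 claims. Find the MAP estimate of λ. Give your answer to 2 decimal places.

λ̂_MAP = 4.02

Σxᵢ = 1+6+5+9+4 = 25, with n = 5.
Posterior ∝ λ^8e^(−3.2λ) · λ^25e^(−5λ) = λ^33e^(−8.2λ), i.e. Gamma(shape=34, rate=8.2).
The mode of a Gamma(a, b) with a ≥ 1 (shape–rate) is (a−1)/b = 33/8.2 ≈ 4.02.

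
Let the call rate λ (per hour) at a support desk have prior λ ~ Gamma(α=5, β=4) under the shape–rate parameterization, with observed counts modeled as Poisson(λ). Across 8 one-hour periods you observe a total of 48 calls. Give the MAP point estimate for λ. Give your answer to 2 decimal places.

λ̂_MAP = 4.33

Σxᵢ = 48, n = 8.
Posterior ∝ λ^4e^(−4λ) · λ^48e^(−8λ) = λ^52e^(−12λ), i.e. Gamma(shape=53, rate=12).
The mode of a Gamma(a, b) with a ≥ 1 (shape–rate) is (a−1)/b = 52/12 ≈ 4.33.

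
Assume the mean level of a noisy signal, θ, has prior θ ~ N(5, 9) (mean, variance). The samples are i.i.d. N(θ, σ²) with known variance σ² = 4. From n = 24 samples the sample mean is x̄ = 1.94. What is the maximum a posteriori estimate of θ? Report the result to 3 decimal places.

θ̂_MAP = 1.996

n = 24, x̄ = 1.94.
For a Normal prior and Normal likelihood with known variance, the posterior is Normal; its mode equals its mean, the precision-weighted average.
Prior precision 1/σ₀² = 1/9; data precision n/σ² = 24/4 = 6.
θ̂ = ((1/9)·5 + 6·1.94) / (1/9 + 6) = (2744/225)/(55/9) = 2744/1375 ≈ 1.996.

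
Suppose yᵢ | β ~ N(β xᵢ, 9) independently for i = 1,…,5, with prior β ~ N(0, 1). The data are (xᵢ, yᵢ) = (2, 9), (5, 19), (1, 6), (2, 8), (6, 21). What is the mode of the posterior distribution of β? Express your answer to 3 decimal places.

β̂_MAP = 3.304

log p(β | y) = −Σ(yᵢ − βxᵢ)²/(2·9) − β²/(2·1) + const.
Setting the derivative to zero: Σxᵢ(yᵢ − βxᵢ)/9 − β/1 = 0, so β = Σxᵢyᵢ / (Σxᵢ² + σ²/τ²).
Σxᵢyᵢ = 2·9 + 5·19 + 1·6 + 2·8 + 6·21 = 261; Σxᵢ² = 70; σ²/τ² = 9.
β̂_MAP = 261 / (70 + 9) = 261/79 ≈ 3.304.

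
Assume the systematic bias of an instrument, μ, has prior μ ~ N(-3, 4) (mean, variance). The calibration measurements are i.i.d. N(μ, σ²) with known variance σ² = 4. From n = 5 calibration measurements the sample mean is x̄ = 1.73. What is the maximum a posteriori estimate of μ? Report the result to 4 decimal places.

μ̂_MAP = 0.9417

n = 5, x̄ = 1.73.
For a Normal prior and Normal likelihood with known variance, the posterior is Normal; its mode equals its mean, the precision-weighted average.
Prior precision 1/σ₀² = 1/4 = 0.25; data precision n/σ² = 5/4 = 1.25.
μ̂ = (0.25·(-3) + 1.25·1.73) / (0.25 + 1.25) = 1.4125/1.5 = 113/120 ≈ 0.9417.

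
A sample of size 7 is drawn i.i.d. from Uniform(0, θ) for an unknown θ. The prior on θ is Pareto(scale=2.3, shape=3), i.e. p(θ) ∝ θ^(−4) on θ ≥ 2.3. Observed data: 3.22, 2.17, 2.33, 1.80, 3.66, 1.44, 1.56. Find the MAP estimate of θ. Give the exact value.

The Uniform(0, θ) likelihood is θ^(−n) for θ ≥ max(xᵢ), zero otherwise. Here max(xᵢ) = 3.66.
Posterior ∝ θ^(−4) · θ^(−7) = θ^(−11) on θ ≥ max(2.3, 3.66) = 3.66.
This density is strictly decreasing in θ, so the posterior mode lies at the lower boundary of the support.

θ̂_MAP = 3.66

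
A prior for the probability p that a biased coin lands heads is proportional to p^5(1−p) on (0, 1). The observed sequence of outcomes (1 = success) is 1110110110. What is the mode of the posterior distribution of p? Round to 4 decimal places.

p̂_MAP = 0.7500

The prior density ∝ p^5(1−p)^1 is the kernel of Beta(6, 2).
Data: 7 successes in 10 trials (from the sequence). The binomial likelihood contributes p^7(1−p)^3, so the posterior is Beta(6+7, 2+3) = Beta(13, 5).
For Beta(a, b) with a, b > 1 the mode is (a−1)/(a+b−2) = 12/16 ≈ 0.7500.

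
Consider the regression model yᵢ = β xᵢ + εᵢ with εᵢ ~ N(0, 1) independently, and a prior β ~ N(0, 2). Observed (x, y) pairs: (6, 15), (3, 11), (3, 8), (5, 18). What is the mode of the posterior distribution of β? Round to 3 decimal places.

β̂_MAP = 2.981

log p(β | y) = −Σ(yᵢ − βxᵢ)²/(2·1) − β²/(2·2) + const.
Setting the derivative to zero: Σxᵢ(yᵢ − βxᵢ)/1 − β/2 = 0, so β = Σxᵢyᵢ / (Σxᵢ² + σ²/τ²).
Σxᵢyᵢ = 6·15 + 3·11 + 3·8 + 5·18 = 237; Σxᵢ² = 79; σ²/τ² = 0.5.
β̂_MAP = 237 / (79 + 0.5) = 237/79.5 ≈ 2.981.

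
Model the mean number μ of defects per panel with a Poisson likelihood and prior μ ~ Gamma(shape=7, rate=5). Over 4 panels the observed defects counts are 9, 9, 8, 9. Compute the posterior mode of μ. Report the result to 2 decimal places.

μ̂_MAP = 4.56

Σxᵢ = 9+9+8+9 = 35, with n = 4.
Posterior ∝ μ^6e^(−5μ) · μ^35e^(−4μ) = μ^41e^(−9μ), i.e. Gamma(shape=42, rate=9).
The mode of a Gamma(a, b) with a ≥ 1 (shape–rate) is (a−1)/b = 41/9 ≈ 4.56.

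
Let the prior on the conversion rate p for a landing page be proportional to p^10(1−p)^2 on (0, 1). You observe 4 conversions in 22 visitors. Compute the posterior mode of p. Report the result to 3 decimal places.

The prior density ∝ p^10(1−p)^2 is the kernel of Beta(11, 3).
Data: 4 successes in 22 trials. The binomial likelihood contributes p^4(1−p)^18, so the posterior is Beta(11+4, 3+18) = Beta(15, 21).
For Beta(a, b) with a, b > 1 the mode is (a−1)/(a+b−2) = 14/34 ≈ 0.412.

p̂_MAP = 0.412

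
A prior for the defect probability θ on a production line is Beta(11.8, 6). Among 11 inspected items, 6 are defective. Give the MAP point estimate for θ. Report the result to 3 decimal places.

θ̂_MAP = 0.627

Prior: Beta(11.8, 6).
Data: 6 successes in 11 trials. The binomial likelihood contributes θ^6(1−θ)^5, so the posterior is Beta(11.8+6, 6+5) = Beta(17.8, 11).
For Beta(a, b) with a, b > 1 the mode is (a−1)/(a+b−2) = 16.8/26.8 ≈ 0.627.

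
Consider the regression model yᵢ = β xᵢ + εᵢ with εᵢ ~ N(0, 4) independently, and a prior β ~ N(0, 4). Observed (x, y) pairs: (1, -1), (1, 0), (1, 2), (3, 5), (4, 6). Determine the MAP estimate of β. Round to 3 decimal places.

β̂_MAP = 1.379

log p(β | y) = −Σ(yᵢ − βxᵢ)²/(2·4) − β²/(2·4) + const.
Setting the derivative to zero: Σxᵢ(yᵢ − βxᵢ)/4 − β/4 = 0, so β = Σxᵢyᵢ / (Σxᵢ² + σ²/τ²).
Σxᵢyᵢ = 1·(-1) + 1·0 + 1·2 + 3·5 + 4·6 = 40; Σxᵢ² = 28; σ²/τ² = 1.
β̂_MAP = 40 / (28 + 1) = 40/29 ≈ 1.379.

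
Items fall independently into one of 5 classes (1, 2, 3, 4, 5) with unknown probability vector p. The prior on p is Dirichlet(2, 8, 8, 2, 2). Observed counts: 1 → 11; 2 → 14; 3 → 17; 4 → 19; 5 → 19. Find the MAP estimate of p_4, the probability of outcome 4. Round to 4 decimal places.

The posterior is Dirichlet(αᵢ + nᵢ) = Dirichlet(13, 22, 25, 21, 21).
For a Dirichlet(a₁,…,a_K) with all aᵢ > 1, the mode has j-th component (aⱼ − 1)/(Σaᵢ − K).
Here Σaᵢ = 102 and K = 5, so p_4 = (21 − 1)/(102 − 5) = 20/97 ≈ 0.2062.

MAP estimate: 0.2062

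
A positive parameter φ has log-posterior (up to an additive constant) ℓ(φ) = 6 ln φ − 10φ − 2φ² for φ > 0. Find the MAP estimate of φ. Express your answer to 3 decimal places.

φ̂_MAP = 0.500

ℓ'(φ) = 6/φ − 10 − 4φ. Setting this to zero and multiplying by φ: 4φ² + 10φ − 6 = 0.
φ = (−10 + √(10² + 4·4·6)) / (2·4) = (−10 + √196) / 8 = (−10 + 14)/8 = 1/2.
ℓ''(φ) = −6/φ² − 4 < 0, confirming a maximum.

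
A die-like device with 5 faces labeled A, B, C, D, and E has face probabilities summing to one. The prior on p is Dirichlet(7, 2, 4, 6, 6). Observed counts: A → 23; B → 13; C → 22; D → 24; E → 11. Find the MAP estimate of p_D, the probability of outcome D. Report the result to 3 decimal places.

MAP estimate of p_D = 0.257

The posterior is Dirichlet(αᵢ + nᵢ) = Dirichlet(30, 15, 26, 30, 17).
For a Dirichlet(a₁,…,a_K) with all aᵢ > 1, the mode has j-th component (aⱼ − 1)/(Σaᵢ − K).
Here Σaᵢ = 118 and K = 5, so p_D = (30 − 1)/(118 − 5) = 29/113 ≈ 0.257.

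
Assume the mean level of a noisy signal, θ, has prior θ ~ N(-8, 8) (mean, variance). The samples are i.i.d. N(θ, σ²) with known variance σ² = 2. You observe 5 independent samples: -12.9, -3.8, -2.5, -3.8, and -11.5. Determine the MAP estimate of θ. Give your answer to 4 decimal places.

θ̂_MAP = -6.9524

n = 5; x̄ = ((-12.9) + (-3.8) + (-2.5) + (-3.8) + (-11.5))/5 = -34.5/5 = -6.9.
For a Normal prior and Normal likelihood with known variance, the posterior is Normal; its mode equals its mean, the precision-weighted average.
Prior precision 1/σ₀² = 1/8 = 0.125; data precision n/σ² = 5/2 = 2.5.
θ̂ = (0.125·(-8) + 2.5·(-6.9)) / (0.125 + 2.5) = (-18.25)/2.625 = -146/21 ≈ -6.9524.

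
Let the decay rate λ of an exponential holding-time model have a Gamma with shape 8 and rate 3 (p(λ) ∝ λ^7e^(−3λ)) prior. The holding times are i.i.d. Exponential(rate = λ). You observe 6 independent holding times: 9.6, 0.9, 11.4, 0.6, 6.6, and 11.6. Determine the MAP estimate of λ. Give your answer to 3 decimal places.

The Exponential(rate=λ) likelihood is ∝ λ^n e^(−λΣtᵢ). Here n = 6 and Σtᵢ = 9.6 + 0.9 + 11.4 + 0.6 + 6.6 + 11.6 = 40.7.
Posterior ∝ λ^7e^(−3λ) · λ^6e^(−40.7λ) = λ^13e^(−43.7λ), i.e. Gamma(14, 43.7).
Mode = (a−1)/b = 13/43.7 ≈ 0.297.

λ̂_MAP = 0.297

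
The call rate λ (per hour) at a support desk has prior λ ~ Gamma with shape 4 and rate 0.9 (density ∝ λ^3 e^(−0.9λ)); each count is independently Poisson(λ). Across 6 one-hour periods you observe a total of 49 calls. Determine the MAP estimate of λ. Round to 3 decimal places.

λ̂_MAP = 7.536

Σxᵢ = 49, n = 6.
Posterior ∝ λ^3e^(−0.9λ) · λ^49e^(−6λ) = λ^52e^(−6.9λ), i.e. Gamma(shape=53, rate=6.9).
The mode of a Gamma(a, b) with a ≥ 1 (shape–rate) is (a−1)/b = 52/6.9 ≈ 7.536.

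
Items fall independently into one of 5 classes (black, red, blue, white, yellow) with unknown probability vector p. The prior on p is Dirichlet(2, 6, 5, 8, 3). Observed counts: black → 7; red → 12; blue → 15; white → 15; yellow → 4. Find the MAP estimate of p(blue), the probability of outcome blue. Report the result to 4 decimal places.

MAP estimate of p(blue) = 0.2639

The posterior is Dirichlet(αᵢ + nᵢ) = Dirichlet(9, 18, 20, 23, 7).
For a Dirichlet(a₁,…,a_K) with all aᵢ > 1, the mode has j-th component (aⱼ − 1)/(Σaᵢ − K).
Here Σaᵢ = 77 and K = 5, so p(blue) = (20 − 1)/(77 − 5) = 19/72 ≈ 0.2639.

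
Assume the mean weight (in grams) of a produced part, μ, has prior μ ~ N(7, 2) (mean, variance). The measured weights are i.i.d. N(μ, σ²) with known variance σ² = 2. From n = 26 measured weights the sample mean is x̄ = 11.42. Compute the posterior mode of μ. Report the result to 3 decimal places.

n = 26, x̄ = 11.42.
For a Normal prior and Normal likelihood with known variance, the posterior is Normal; its mode equals its mean, the precision-weighted average.
Prior precision 1/σ₀² = 1/2 = 0.5; data precision n/σ² = 26/2 = 13.
μ̂ = (0.5·7 + 13·11.42) / (0.5 + 13) = 151.96/13.5 = 7598/675 ≈ 11.256.

μ̂_MAP = 11.256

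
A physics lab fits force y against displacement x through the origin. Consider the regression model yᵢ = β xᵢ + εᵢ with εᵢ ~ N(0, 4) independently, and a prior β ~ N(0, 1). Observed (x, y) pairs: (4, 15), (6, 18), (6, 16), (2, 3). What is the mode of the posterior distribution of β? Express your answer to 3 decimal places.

β̂_MAP = 2.813

log p(β | y) = −Σ(yᵢ − βxᵢ)²/(2·4) − β²/(2·1) + const.
Setting the derivative to zero: Σxᵢ(yᵢ − βxᵢ)/4 − β/1 = 0, so β = Σxᵢyᵢ / (Σxᵢ² + σ²/τ²).
Σxᵢyᵢ = 4·15 + 6·18 + 6·16 + 2·3 = 270; Σxᵢ² = 92; σ²/τ² = 4.
β̂_MAP = 270 / (92 + 4) = 270/96 ≈ 2.813.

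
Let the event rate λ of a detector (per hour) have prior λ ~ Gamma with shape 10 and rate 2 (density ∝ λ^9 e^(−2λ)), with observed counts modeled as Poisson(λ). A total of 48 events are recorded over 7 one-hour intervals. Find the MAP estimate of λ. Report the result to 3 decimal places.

Σxᵢ = 48, n = 7.
Posterior ∝ λ^9e^(−2λ) · λ^48e^(−7λ) = λ^57e^(−9λ), i.e. Gamma(shape=58, rate=9).
The mode of a Gamma(a, b) with a ≥ 1 (shape–rate) is (a−1)/b = 57/9 ≈ 6.333.

λ̂_MAP = 6.333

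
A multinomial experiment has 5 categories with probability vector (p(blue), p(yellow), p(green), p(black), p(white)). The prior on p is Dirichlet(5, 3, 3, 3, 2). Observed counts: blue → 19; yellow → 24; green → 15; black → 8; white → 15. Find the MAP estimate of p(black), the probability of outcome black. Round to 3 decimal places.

The posterior is Dirichlet(αᵢ + nᵢ) = Dirichlet(24, 27, 18, 11, 17).
For a Dirichlet(a₁,…,a_K) with all aᵢ > 1, the mode has j-th component (aⱼ − 1)/(Σaᵢ − K).
Here Σaᵢ = 97 and K = 5, so p(black) = (11 − 1)/(97 − 5) = 10/92 ≈ 0.109.

MAP estimate of p(black) = 0.109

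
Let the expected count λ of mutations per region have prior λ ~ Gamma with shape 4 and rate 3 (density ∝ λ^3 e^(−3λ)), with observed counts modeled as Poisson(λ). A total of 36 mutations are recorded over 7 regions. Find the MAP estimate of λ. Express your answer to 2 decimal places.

λ̂_MAP = 3.90

Σxᵢ = 36, n = 7.
Posterior ∝ λ^3e^(−3λ) · λ^36e^(−7λ) = λ^39e^(−10λ), i.e. Gamma(shape=40, rate=10).
The mode of a Gamma(a, b) with a ≥ 1 (shape–rate) is (a−1)/b = 39/10 ≈ 3.90.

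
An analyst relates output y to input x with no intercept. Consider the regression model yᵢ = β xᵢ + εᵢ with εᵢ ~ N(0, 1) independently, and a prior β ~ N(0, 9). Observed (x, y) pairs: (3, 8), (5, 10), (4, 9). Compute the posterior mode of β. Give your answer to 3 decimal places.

log p(β | y) = −Σ(yᵢ − βxᵢ)²/(2·1) − β²/(2·9) + const.
Setting the derivative to zero: Σxᵢ(yᵢ − βxᵢ)/1 − β/9 = 0, so β = Σxᵢyᵢ / (Σxᵢ² + σ²/τ²).
Σxᵢyᵢ = 3·8 + 5·10 + 4·9 = 110; Σxᵢ² = 50; σ²/τ² = 1/9.
β̂_MAP = 110 / (50 + 1/9) = 110/(451/9) = 90/41 ≈ 2.195.

β̂_MAP = 2.195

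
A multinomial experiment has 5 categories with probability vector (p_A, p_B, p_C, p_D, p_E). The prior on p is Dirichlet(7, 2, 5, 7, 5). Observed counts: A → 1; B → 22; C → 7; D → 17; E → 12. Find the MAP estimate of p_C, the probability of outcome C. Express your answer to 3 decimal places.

The posterior is Dirichlet(αᵢ + nᵢ) = Dirichlet(8, 24, 12, 24, 17).
For a Dirichlet(a₁,…,a_K) with all aᵢ > 1, the mode has j-th component (aⱼ − 1)/(Σaᵢ − K).
Here Σaᵢ = 85 and K = 5, so p_C = (12 − 1)/(85 − 5) = 11/80 ≈ 0.138.

MAP estimate of p_C = 0.138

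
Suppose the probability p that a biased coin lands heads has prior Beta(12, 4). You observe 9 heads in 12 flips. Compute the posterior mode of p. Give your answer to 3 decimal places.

Prior: Beta(12, 4).
Data: 9 successes in 12 trials. The binomial likelihood contributes p^9(1−p)^3, so the posterior is Beta(12+9, 4+3) = Beta(21, 7).
For Beta(a, b) with a, b > 1 the mode is (a−1)/(a+b−2) = 20/26 ≈ 0.769.

p̂_MAP = 0.769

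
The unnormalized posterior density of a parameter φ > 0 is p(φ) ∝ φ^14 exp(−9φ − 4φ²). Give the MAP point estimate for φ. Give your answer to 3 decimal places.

ℓ'(φ) = 14/φ − 9 − 8φ. Setting this to zero and multiplying by φ: 8φ² + 9φ − 14 = 0.
φ = (−9 + √(9² + 4·8·14)) / (2·8) = (−9 + √529) / 16 = (−9 + 23)/16 = 7/8.
ℓ''(φ) = −14/φ² − 8 < 0, confirming a maximum.

φ̂_MAP = 0.875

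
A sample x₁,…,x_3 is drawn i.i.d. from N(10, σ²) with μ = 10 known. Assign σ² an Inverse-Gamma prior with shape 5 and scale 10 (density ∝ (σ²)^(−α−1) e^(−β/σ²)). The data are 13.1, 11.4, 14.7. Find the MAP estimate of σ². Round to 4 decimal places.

σ̂²_MAP = 3.5773

Sum of squared deviations about the known mean: SS = (13.1−10)² + (11.4−10)² + (14.7−10)² = 33.66.
The Normal likelihood contributes (σ²)^(−n/2) exp(−SS/(2σ²)), so the posterior is Inverse-Gamma(α + n/2, β + SS/2) = Inverse-Gamma(6.5, 26.83).
The mode of Inverse-Gamma(a, b) is b/(a+1) = 26.83/7.5 ≈ 3.5773.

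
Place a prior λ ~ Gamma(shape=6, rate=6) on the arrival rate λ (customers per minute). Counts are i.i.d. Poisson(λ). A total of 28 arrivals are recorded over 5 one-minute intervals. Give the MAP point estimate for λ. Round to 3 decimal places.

Σxᵢ = 28, n = 5.
Posterior ∝ λ^5e^(−6λ) · λ^28e^(−5λ) = λ^33e^(−11λ), i.e. Gamma(shape=34, rate=11).
The mode of a Gamma(a, b) with a ≥ 1 (shape–rate) is (a−1)/b = 33/11 ≈ 3.000.

λ̂_MAP = 3.000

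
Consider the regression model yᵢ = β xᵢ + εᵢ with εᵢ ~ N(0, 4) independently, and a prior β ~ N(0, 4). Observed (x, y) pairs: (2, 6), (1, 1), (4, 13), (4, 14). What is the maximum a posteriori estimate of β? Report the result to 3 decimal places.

β̂_MAP = 3.184

log p(β | y) = −Σ(yᵢ − βxᵢ)²/(2·4) − β²/(2·4) + const.
Setting the derivative to zero: Σxᵢ(yᵢ − βxᵢ)/4 − β/4 = 0, so β = Σxᵢyᵢ / (Σxᵢ² + σ²/τ²).
Σxᵢyᵢ = 2·6 + 1·1 + 4·13 + 4·14 = 121; Σxᵢ² = 37; σ²/τ² = 1.
β̂_MAP = 121 / (37 + 1) = 121/38 ≈ 3.184.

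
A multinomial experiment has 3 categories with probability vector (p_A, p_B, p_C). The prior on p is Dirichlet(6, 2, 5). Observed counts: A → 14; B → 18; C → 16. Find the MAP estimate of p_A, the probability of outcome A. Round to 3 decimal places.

MAP estimate of p_A = 0.328

The posterior is Dirichlet(αᵢ + nᵢ) = Dirichlet(20, 20, 21).
For a Dirichlet(a₁,…,a_K) with all aᵢ > 1, the mode has j-th component (aⱼ − 1)/(Σaᵢ − K).
Here Σaᵢ = 61 and K = 3, so p_A = (20 − 1)/(61 − 3) = 19/58 ≈ 0.328.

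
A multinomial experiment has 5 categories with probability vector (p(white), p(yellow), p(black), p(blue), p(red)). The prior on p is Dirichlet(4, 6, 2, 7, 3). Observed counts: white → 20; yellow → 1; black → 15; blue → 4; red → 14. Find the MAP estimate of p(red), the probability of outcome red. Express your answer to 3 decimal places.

The posterior is Dirichlet(αᵢ + nᵢ) = Dirichlet(24, 7, 17, 11, 17).
For a Dirichlet(a₁,…,a_K) with all aᵢ > 1, the mode has j-th component (aⱼ − 1)/(Σaᵢ − K).
Here Σaᵢ = 76 and K = 5, so p(red) = (17 − 1)/(76 − 5) = 16/71 ≈ 0.225.

MAP estimate of p(red) = 0.225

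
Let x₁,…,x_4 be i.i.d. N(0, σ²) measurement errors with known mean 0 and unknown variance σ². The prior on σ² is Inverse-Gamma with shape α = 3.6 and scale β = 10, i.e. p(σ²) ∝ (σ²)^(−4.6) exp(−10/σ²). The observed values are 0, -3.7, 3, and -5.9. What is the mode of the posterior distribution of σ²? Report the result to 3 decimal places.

Sum of squared deviations about the known mean: SS = (0−0)² + (-3.7−0)² + (3−0)² + (-5.9−0)² = 57.5.
The Normal likelihood contributes (σ²)^(−n/2) exp(−SS/(2σ²)), so the posterior is Inverse-Gamma(α + n/2, β + SS/2) = Inverse-Gamma(5.6, 38.75).
The mode of Inverse-Gamma(a, b) is b/(a+1) = 38.75/6.6 ≈ 5.871.

σ̂²_MAP = 5.871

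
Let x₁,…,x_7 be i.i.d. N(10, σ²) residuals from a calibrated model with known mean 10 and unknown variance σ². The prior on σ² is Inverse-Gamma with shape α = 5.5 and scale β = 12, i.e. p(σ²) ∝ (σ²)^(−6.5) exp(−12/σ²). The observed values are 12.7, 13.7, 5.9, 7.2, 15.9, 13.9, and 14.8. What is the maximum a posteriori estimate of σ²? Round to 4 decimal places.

σ̂²_MAP = 7.1345

Sum of squared deviations about the known mean: SS = (12.7−10)² + (13.7−10)² + (5.9−10)² + (7.2−10)² + (15.9−10)² + (13.9−10)² + (14.8−10)² = 118.69.
The Normal likelihood contributes (σ²)^(−n/2) exp(−SS/(2σ²)), so the posterior is Inverse-Gamma(α + n/2, β + SS/2) = Inverse-Gamma(9, 71.345).
The mode of Inverse-Gamma(a, b) is b/(a+1) = 71.345/10 ≈ 7.1345.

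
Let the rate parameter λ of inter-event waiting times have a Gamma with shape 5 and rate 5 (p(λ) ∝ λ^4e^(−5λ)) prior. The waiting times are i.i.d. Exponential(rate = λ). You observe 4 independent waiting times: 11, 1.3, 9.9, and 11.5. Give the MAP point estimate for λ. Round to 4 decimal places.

λ̂_MAP = 0.2067

The Exponential(rate=λ) likelihood is ∝ λ^n e^(−λΣtᵢ). Here n = 4 and Σtᵢ = 11 + 1.3 + 9.9 + 11.5 = 33.7.
Posterior ∝ λ^4e^(−5λ) · λ^4e^(−33.7λ) = λ^8e^(−38.7λ), i.e. Gamma(9, 38.7).
Mode = (a−1)/b = 8/38.7 ≈ 0.2067.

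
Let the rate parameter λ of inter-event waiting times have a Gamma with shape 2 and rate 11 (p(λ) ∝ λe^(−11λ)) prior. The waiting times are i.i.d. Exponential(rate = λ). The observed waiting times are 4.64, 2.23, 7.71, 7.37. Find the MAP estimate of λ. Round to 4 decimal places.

λ̂_MAP = 0.1517

The Exponential(rate=λ) likelihood is ∝ λ^n e^(−λΣtᵢ). Here n = 4 and Σtᵢ = 4.64 + 2.23 + 7.71 + 7.37 = 21.95.
Posterior ∝ λe^(−11λ) · λ^4e^(−21.95λ) = λ^5e^(−32.95λ), i.e. Gamma(6, 32.95).
Mode = (a−1)/b = 5/32.95 ≈ 0.1517.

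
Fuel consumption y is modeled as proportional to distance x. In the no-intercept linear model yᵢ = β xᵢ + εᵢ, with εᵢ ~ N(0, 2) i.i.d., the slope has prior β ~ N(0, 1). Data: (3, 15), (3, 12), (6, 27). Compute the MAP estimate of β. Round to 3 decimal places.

log p(β | y) = −Σ(yᵢ − βxᵢ)²/(2·2) − β²/(2·1) + const.
Setting the derivative to zero: Σxᵢ(yᵢ − βxᵢ)/2 − β/1 = 0, so β = Σxᵢyᵢ / (Σxᵢ² + σ²/τ²).
Σxᵢyᵢ = 3·15 + 3·12 + 6·27 = 243; Σxᵢ² = 54; σ²/τ² = 2.
β̂_MAP = 243 / (54 + 2) = 243/56 ≈ 4.339.

β̂_MAP = 4.339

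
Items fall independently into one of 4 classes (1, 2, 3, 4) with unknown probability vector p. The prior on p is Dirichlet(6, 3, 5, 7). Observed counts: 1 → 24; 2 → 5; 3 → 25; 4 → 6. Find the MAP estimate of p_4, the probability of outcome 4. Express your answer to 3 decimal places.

MAP estimate: 0.156

The posterior is Dirichlet(αᵢ + nᵢ) = Dirichlet(30, 8, 30, 13).
For a Dirichlet(a₁,…,a_K) with all aᵢ > 1, the mode has j-th component (aⱼ − 1)/(Σaᵢ − K).
Here Σaᵢ = 81 and K = 4, so p_4 = (13 − 1)/(81 − 4) = 12/77 ≈ 0.156.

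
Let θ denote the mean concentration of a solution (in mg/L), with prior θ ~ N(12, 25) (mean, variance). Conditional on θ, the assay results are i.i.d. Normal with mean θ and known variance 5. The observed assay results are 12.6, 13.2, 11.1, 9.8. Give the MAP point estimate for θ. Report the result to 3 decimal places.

n = 4; x̄ = (12.6 + 13.2 + 11.1 + 9.8)/4 = 46.7/4 = 11.675.
For a Normal prior and Normal likelihood with known variance, the posterior is Normal; its mode equals its mean, the precision-weighted average.
Prior precision 1/σ₀² = 1/25 = 0.04; data precision n/σ² = 4/5 = 0.8.
θ̂ = (0.04·12 + 0.8·11.675) / (0.04 + 0.8) = 9.82/0.84 = 491/42 ≈ 11.690.

θ̂_MAP = 11.690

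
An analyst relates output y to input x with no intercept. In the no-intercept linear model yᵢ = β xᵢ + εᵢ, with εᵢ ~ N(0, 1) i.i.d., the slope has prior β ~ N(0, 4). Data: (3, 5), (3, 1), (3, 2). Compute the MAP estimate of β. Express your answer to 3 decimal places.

β̂_MAP = 0.881

log p(β | y) = −Σ(yᵢ − βxᵢ)²/(2·1) − β²/(2·4) + const.
Setting the derivative to zero: Σxᵢ(yᵢ − βxᵢ)/1 − β/4 = 0, so β = Σxᵢyᵢ / (Σxᵢ² + σ²/τ²).
Σxᵢyᵢ = 3·5 + 3·1 + 3·2 = 24; Σxᵢ² = 27; σ²/τ² = 0.25.
β̂_MAP = 24 / (27 + 0.25) = 24/27.25 ≈ 0.881.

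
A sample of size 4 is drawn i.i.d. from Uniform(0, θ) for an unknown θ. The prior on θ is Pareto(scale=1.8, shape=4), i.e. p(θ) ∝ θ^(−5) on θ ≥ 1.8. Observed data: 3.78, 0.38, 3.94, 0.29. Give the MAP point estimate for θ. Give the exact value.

The Uniform(0, θ) likelihood is θ^(−n) for θ ≥ max(xᵢ), zero otherwise. Here max(xᵢ) = 3.94.
Posterior ∝ θ^(−5) · θ^(−4) = θ^(−9) on θ ≥ max(1.8, 3.94) = 3.94.
This density is strictly decreasing in θ, so the posterior mode lies at the lower boundary of the support.

θ̂_MAP = 3.94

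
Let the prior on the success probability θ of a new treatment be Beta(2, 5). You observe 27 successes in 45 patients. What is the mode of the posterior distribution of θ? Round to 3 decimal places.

Prior: Beta(2, 5).
Data: 27 successes in 45 trials. The binomial likelihood contributes θ^27(1−θ)^18, so the posterior is Beta(2+27, 5+18) = Beta(29, 23).
For Beta(a, b) with a, b > 1 the mode is (a−1)/(a+b−2) = 28/50 ≈ 0.560.

θ̂_MAP = 0.560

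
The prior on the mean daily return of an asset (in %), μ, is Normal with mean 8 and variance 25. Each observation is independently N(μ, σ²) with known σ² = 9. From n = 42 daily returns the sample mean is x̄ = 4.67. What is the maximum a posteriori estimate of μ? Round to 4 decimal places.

μ̂_MAP = 4.6983

n = 42, x̄ = 4.67.
For a Normal prior and Normal likelihood with known variance, the posterior is Normal; its mode equals its mean, the precision-weighted average.
Prior precision 1/σ₀² = 1/25 = 0.04; data precision n/σ² = 42/9 = 14/3.
μ̂ = (0.04·8 + (14/3)·4.67) / (0.04 + 14/3) = (3317/150)/(353/75) = 3317/706 ≈ 4.6983.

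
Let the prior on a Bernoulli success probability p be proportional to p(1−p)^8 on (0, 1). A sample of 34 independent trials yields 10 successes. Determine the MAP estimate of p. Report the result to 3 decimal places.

The prior density ∝ p(1−p)^8 is the kernel of Beta(2, 9).
Data: 10 successes in 34 trials. The binomial likelihood contributes p^10(1−p)^24, so the posterior is Beta(2+10, 9+24) = Beta(12, 33).
For Beta(a, b) with a, b > 1 the mode is (a−1)/(a+b−2) = 11/43 ≈ 0.256.

p̂_MAP = 0.256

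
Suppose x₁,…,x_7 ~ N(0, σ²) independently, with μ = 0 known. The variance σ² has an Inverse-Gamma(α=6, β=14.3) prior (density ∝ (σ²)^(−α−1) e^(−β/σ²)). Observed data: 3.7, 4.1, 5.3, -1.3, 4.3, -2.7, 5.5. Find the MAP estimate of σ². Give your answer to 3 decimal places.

Sum of squared deviations about the known mean: SS = (3.7−0)² + (4.1−0)² + (5.3−0)² + (-1.3−0)² + (4.3−0)² + (-2.7−0)² + (5.5−0)² = 116.31.
The Normal likelihood contributes (σ²)^(−n/2) exp(−SS/(2σ²)), so the posterior is Inverse-Gamma(α + n/2, β + SS/2) = Inverse-Gamma(9.5, 72.455).
The mode of Inverse-Gamma(a, b) is b/(a+1) = 72.455/10.5 ≈ 6.900.

σ̂²_MAP = 6.900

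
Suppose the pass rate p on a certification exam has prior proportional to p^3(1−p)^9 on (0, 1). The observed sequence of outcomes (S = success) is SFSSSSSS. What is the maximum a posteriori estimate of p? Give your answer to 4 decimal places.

p̂_MAP = 0.5000

The prior density ∝ p^3(1−p)^9 is the kernel of Beta(4, 10).
Data: 7 successes in 8 trials (from the sequence). The binomial likelihood contributes p^7(1−p)^1, so the posterior is Beta(4+7, 10+1) = Beta(11, 11).
For Beta(a, b) with a, b > 1 the mode is (a−1)/(a+b−2) = 10/20 ≈ 0.5000.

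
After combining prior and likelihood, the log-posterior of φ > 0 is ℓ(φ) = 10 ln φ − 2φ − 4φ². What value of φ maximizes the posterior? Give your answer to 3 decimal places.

φ̂_MAP = 1.000

ℓ'(φ) = 10/φ − 2 − 8φ. Setting this to zero and multiplying by φ: 8φ² + 2φ − 10 = 0.
φ = (−2 + √(2² + 4·8·10)) / (2·8) = (−2 + √324) / 16 = (−2 + 18)/16 = 1.
ℓ''(φ) = −10/φ² − 8 < 0, confirming a maximum.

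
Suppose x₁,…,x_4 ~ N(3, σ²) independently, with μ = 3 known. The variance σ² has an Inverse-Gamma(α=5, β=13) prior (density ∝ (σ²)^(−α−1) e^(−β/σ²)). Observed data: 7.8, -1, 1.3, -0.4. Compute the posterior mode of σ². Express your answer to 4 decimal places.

Sum of squared deviations about the known mean: SS = (7.8−3)² + (-1−3)² + (1.3−3)² + (-0.4−3)² = 53.49.
The Normal likelihood contributes (σ²)^(−n/2) exp(−SS/(2σ²)), so the posterior is Inverse-Gamma(α + n/2, β + SS/2) = Inverse-Gamma(7, 39.745).
The mode of Inverse-Gamma(a, b) is b/(a+1) = 39.745/8 ≈ 4.9681.

σ̂²_MAP = 4.9681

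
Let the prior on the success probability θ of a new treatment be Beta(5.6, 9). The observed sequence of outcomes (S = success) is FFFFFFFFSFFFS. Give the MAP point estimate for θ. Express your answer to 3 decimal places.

Prior: Beta(5.6, 9).
Data: 2 successes in 13 trials (from the sequence). The binomial likelihood contributes θ^2(1−θ)^11, so the posterior is Beta(5.6+2, 9+11) = Beta(7.6, 20).
For Beta(a, b) with a, b > 1 the mode is (a−1)/(a+b−2) = 6.6/25.6 ≈ 0.258.

θ̂_MAP = 0.258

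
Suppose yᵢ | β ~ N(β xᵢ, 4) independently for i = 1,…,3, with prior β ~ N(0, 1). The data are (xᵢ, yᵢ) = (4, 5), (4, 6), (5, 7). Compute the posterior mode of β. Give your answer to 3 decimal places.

β̂_MAP = 1.295

log p(β | y) = −Σ(yᵢ − βxᵢ)²/(2·4) − β²/(2·1) + const.
Setting the derivative to zero: Σxᵢ(yᵢ − βxᵢ)/4 − β/1 = 0, so β = Σxᵢyᵢ / (Σxᵢ² + σ²/τ²).
Σxᵢyᵢ = 4·5 + 4·6 + 5·7 = 79; Σxᵢ² = 57; σ²/τ² = 4.
β̂_MAP = 79 / (57 + 4) = 79/61 ≈ 1.295.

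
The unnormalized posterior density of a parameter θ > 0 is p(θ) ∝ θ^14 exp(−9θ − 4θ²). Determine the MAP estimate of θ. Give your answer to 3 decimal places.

θ̂_MAP = 0.875

ℓ'(θ) = 14/θ − 9 − 8θ. Setting this to zero and multiplying by θ: 8θ² + 9θ − 14 = 0.
θ = (−9 + √(9² + 4·8·14)) / (2·8) = (−9 + √529) / 16 = (−9 + 23)/16 = 7/8.
ℓ''(θ) = −14/θ² − 8 < 0, confirming a maximum.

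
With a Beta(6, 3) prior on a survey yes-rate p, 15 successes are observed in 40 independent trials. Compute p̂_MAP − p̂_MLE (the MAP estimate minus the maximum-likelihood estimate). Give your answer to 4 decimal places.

Posterior is Beta(21, 28); MAP = (21−1)/(49−2) = 20/47 ≈ 0.42553.
MLE ignores the prior: p̂_MLE = k/n = 15/40 ≈ 0.37500.
Difference = 20/47 − 15/40 = 19/376 ≈ 0.0505.

MAP − MLE = 0.0505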